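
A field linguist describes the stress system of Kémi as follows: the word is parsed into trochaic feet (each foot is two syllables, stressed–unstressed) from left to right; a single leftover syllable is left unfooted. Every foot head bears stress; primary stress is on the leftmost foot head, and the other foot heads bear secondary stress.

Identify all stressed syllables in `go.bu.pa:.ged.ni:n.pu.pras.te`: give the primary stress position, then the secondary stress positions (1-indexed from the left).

primary 1, secondary 3, 5, 7

Parse left to right into trochaic (ˈσσ) feet: (ˈgo.bu) (ˈpa:.ged) (ˈni:n.pu) (ˈpras.te).
Foot heads (stressed positions): 1, 3, 5, 7.
End Rule Leftmost: primary stress on the leftmost head = syllable 1.
Secondary stress on 3, 5, 7: ˈgo.bu.ˌpa:.ged.ˌni:n.pu.ˌpras.te.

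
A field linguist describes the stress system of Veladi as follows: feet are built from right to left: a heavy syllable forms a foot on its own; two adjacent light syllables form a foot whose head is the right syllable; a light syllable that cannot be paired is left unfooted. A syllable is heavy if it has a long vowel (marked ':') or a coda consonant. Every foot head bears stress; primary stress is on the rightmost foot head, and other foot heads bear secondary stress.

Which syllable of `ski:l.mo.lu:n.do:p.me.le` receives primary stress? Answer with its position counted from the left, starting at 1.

6

Weights: 1 ski:l H, 2 mo L, 3 lu:n H, 4 do:p H, 5 me L, 6 le L.
Parse right to left (heavy = foot alone; LL = one foot; stranded L unfooted): (ˈski:l) mo (ˈlu:n) (ˈdo:p) (me.ˈle).
Foot heads: 1, 3, 4, 6.
Primary stress on the rightmost head = syllable 6.
Primary stress: syllable 6 → ski:l.mo.lu:n.do:p.me.ˈle.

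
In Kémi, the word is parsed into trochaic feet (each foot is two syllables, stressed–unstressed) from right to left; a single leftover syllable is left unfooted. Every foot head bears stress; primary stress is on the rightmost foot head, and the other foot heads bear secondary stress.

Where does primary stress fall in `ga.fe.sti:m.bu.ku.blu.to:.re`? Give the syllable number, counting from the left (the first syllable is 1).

7

Parse right to left into trochaic (ˈσσ) feet: (ˈga.fe) (ˈsti:m.bu) (ˈku.blu) (ˈto:.re).
Foot heads (stressed positions): 1, 3, 5, 7.
End Rule Rightmost: primary stress on the rightmost head = syllable 7.
Primary stress: syllable 7 → ga.fe.sti:m.bu.ku.blu.ˈto:.re.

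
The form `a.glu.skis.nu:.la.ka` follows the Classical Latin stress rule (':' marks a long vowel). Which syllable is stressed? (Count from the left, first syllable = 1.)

Classical Latin: stress the penult if heavy (long vowel or closed), else the antepenult.
Weights: 4 nu: H, 5 la L, 6 ka L.
The penult (syllable 5, la) is light, so stress falls on the antepenult (syllable 4, nu:).
Stress on syllable 4: a.glu.skis.ˈnu:.la.ka.

4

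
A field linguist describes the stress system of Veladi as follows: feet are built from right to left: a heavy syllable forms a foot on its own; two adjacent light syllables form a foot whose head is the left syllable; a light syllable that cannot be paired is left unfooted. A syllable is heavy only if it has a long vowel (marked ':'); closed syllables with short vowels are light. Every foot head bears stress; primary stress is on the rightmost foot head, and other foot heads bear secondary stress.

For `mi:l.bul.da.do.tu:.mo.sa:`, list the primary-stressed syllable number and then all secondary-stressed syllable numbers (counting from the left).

Weights: 1 mi:l H, 2 bul L, 3 da L, 4 do L, 5 tu: H, 6 mo L, 7 sa: H.
Parse right to left (heavy = foot alone; LL = one foot; stranded L unfooted): (ˈmi:l) bul (ˈda.do) (ˈtu:) mo (ˈsa:).
Foot heads: 1, 3, 5, 7.
Primary stress on the rightmost head = syllable 7.
Secondary stress on 1, 3, 5: ˌmi:l.bul.ˌda.do.ˌtu:.mo.ˈsa:.

primary 7, secondary 1, 3, 5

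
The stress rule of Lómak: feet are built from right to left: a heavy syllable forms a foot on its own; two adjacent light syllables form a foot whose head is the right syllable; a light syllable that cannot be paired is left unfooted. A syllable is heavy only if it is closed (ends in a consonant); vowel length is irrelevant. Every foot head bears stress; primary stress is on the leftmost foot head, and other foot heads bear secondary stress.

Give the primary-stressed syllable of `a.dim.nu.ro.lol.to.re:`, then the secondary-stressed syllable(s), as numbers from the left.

Weights: 1 a L, 2 dim H, 3 nu L, 4 ro L, 5 lol H, 6 to L, 7 re: L.
Parse right to left (heavy = foot alone; LL = one foot; stranded L unfooted): a (ˈdim) (nu.ˈro) (ˈlol) (to.ˈre:).
Foot heads: 2, 4, 5, 7.
Primary stress on the leftmost head = syllable 2.
Secondary stress on 4, 5, 7: a.ˈdim.nu.ˌro.ˌlol.to.ˌre:.

primary 2, secondary 4, 5, 7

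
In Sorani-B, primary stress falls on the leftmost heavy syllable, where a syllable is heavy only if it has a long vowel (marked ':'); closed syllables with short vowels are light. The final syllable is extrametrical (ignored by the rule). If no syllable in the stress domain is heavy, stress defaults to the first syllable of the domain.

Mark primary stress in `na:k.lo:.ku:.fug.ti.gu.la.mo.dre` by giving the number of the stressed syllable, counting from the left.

The final syllable (9, dre) is extrametrical; the stress domain is syllables 1–8.
Weights: 1 na:k H, 2 lo: H, 3 ku: H, 4 fug L, 5 ti L, 6 gu L, 7 la L, 8 mo L.
Heavy syllables in the domain: 1, 2, 3. The leftmost is syllable 1 (na:k).
Primary stress: syllable 1 → ˈna:k.lo:.ku:.fug.ti.gu.la.mo.dre.

1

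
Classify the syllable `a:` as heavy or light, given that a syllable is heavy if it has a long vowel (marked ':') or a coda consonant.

heavy

`a:`: long vowel, open (no coda). Long vowel → heavy.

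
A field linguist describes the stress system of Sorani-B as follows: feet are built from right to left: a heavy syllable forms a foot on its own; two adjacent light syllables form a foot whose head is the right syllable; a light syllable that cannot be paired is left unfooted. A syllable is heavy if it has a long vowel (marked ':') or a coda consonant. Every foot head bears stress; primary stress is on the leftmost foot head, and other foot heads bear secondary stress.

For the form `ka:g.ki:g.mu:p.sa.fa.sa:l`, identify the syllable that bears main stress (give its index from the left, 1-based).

1

Weights: 1 ka:g H, 2 ki:g H, 3 mu:p H, 4 sa L, 5 fa L, 6 sa:l H.
Parse right to left (heavy = foot alone; LL = one foot; stranded L unfooted): (ˈka:g) (ˈki:g) (ˈmu:p) (sa.ˈfa) (ˈsa:l).
Foot heads: 1, 2, 3, 5, 6.
Primary stress on the leftmost head = syllable 1.
Primary stress: syllable 1 → ˈka:g.ki:g.mu:p.sa.fa.sa:l.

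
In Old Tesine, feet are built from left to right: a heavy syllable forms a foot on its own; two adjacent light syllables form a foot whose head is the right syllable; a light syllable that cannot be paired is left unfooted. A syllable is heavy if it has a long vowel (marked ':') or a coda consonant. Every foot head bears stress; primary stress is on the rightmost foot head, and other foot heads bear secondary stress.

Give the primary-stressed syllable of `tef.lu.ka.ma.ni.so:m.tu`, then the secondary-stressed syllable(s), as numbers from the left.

Weights: 1 tef H, 2 lu L, 3 ka L, 4 ma L, 5 ni L, 6 so:m H, 7 tu L.
Parse left to right (heavy = foot alone; LL = one foot; stranded L unfooted): (ˈtef) (lu.ˈka) (ma.ˈni) (ˈso:m) tu.
Foot heads: 1, 3, 5, 6.
Primary stress on the rightmost head = syllable 6.
Secondary stress on 1, 3, 5: ˌtef.lu.ˌka.ma.ˌni.ˈso:m.tu.

primary 6, secondary 1, 3, 5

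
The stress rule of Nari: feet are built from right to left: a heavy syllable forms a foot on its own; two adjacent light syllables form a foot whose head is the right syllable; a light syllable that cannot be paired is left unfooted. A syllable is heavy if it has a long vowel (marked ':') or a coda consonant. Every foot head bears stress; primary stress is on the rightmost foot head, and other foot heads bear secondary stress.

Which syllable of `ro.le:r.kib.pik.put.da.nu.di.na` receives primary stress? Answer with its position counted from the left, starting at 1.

9

Weights: 1 ro L, 2 le:r H, 3 kib H, 4 pik H, 5 put H, 6 da L, 7 nu L, 8 di L, 9 na L.
Parse right to left (heavy = foot alone; LL = one foot; stranded L unfooted): ro (ˈle:r) (ˈkib) (ˈpik) (ˈput) (da.ˈnu) (di.ˈna).
Foot heads: 2, 3, 4, 5, 7, 9.
Primary stress on the rightmost head = syllable 9.
Primary stress: syllable 9 → ro.le:r.kib.pik.put.da.nu.di.ˈna.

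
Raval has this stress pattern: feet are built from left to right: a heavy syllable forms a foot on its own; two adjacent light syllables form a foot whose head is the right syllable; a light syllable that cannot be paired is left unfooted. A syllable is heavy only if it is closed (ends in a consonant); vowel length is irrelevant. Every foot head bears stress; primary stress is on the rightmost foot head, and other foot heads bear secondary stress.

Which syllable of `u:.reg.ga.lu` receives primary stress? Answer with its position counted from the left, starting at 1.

Weights: 1 u: L, 2 reg H, 3 ga L, 4 lu L.
Parse left to right (heavy = foot alone; LL = one foot; stranded L unfooted): u: (ˈreg) (ga.ˈlu).
Foot heads: 2, 4.
Primary stress on the rightmost head = syllable 4.
Primary stress: syllable 4 → u:.reg.ga.ˈlu.

4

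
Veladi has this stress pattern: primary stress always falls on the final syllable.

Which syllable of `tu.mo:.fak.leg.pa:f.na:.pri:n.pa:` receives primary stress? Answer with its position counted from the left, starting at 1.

8

The word has 8 syllables; the final syllable is syllable 8 (pa:).
Primary stress: syllable 8 → tu.mo:.fak.leg.pa:f.na:.pri:n.ˈpa:.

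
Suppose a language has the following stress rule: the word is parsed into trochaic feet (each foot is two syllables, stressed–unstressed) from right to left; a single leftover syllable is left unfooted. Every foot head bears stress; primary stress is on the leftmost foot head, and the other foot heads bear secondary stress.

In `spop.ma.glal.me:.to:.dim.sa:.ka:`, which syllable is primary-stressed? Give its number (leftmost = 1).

1

Parse right to left into trochaic (ˈσσ) feet: (ˈspop.ma) (ˈglal.me:) (ˈto:.dim) (ˈsa:.ka:).
Foot heads (stressed positions): 1, 3, 5, 7.
End Rule Leftmost: primary stress on the leftmost head = syllable 1.
Primary stress: syllable 1 → ˈspop.ma.glal.me:.to:.dim.sa:.ka:.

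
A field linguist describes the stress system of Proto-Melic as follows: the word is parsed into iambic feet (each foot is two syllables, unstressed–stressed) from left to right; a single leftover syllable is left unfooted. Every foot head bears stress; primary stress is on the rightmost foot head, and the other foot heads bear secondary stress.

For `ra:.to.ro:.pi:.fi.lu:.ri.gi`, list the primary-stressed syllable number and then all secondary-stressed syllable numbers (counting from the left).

Parse left to right into iambic (σˈσ) feet: (ra:.ˈto) (ro:.ˈpi:) (fi.ˈlu:) (ri.ˈgi).
Foot heads (stressed positions): 2, 4, 6, 8.
End Rule Rightmost: primary stress on the rightmost head = syllable 8.
Secondary stress on 2, 4, 6: ra:.ˌto.ro:.ˌpi:.fi.ˌlu:.ri.ˈgi.

primary 8, secondary 2, 4, 6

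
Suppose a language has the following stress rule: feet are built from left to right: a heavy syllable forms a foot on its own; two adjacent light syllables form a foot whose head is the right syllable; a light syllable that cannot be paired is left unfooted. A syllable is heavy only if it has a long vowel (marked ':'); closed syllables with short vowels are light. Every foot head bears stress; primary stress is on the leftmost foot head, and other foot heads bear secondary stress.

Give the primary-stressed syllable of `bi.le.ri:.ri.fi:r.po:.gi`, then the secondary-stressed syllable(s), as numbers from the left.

primary 2, secondary 3, 5, 6

Weights: 1 bi L, 2 le L, 3 ri: H, 4 ri L, 5 fi:r H, 6 po: H, 7 gi L.
Parse left to right (heavy = foot alone; LL = one foot; stranded L unfooted): (bi.ˈle) (ˈri:) ri (ˈfi:r) (ˈpo:) gi.
Foot heads: 2, 3, 5, 6.
Primary stress on the leftmost head = syllable 2.
Secondary stress on 3, 5, 6: bi.ˈle.ˌri:.ri.ˌfi:r.ˌpo:.gi.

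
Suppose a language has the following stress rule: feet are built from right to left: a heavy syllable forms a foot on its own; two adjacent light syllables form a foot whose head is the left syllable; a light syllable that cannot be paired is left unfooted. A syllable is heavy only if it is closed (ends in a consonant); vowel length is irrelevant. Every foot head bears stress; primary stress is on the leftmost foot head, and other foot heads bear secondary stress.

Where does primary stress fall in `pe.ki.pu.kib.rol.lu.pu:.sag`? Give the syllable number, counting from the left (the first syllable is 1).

2

Weights: 1 pe L, 2 ki L, 3 pu L, 4 kib H, 5 rol H, 6 lu L, 7 pu: L, 8 sag H.
Parse right to left (heavy = foot alone; LL = one foot; stranded L unfooted): pe (ˈki.pu) (ˈkib) (ˈrol) (ˈlu.pu:) (ˈsag).
Foot heads: 2, 4, 5, 6, 8.
Primary stress on the leftmost head = syllable 2.
Primary stress: syllable 2 → pe.ˈki.pu.kib.rol.lu.pu:.sag.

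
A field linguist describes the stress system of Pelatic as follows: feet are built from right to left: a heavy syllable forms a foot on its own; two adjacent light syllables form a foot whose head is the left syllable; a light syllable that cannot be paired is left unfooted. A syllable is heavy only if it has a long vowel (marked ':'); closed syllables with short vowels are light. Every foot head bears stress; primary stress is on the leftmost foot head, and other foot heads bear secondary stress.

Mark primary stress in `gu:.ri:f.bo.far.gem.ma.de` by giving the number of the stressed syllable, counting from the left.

1

Weights: 1 gu: H, 2 ri:f H, 3 bo L, 4 far L, 5 gem L, 6 ma L, 7 de L.
Parse right to left (heavy = foot alone; LL = one foot; stranded L unfooted): (ˈgu:) (ˈri:f) bo (ˈfar.gem) (ˈma.de).
Foot heads: 1, 2, 4, 6.
Primary stress on the leftmost head = syllable 1.
Primary stress: syllable 1 → ˈgu:.ri:f.bo.far.gem.ma.de.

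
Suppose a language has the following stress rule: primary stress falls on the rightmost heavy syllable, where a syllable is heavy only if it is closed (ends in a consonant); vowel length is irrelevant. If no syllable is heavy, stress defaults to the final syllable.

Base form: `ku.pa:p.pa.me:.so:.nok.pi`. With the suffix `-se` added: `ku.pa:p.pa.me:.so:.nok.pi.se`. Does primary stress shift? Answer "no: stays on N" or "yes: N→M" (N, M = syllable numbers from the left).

Base `ku.pa:p.pa.me:.so:.nok.pi` (7 syllables):
  Weights: 1 ku L, 2 pa:p H, 3 pa L, 4 me: L, 5 so: L, 6 nok H, 7 pi L.
  Heavy syllables in the domain: 2, 6. The rightmost is syllable 6 (nok).
  → primary stress on syllable 6.
Suffixed `ku.pa:p.pa.me:.so:.nok.pi.se` (8 syllables):
  Weights: 1 ku L, 2 pa:p H, 3 pa L, 4 me: L, 5 so: L, 6 nok H, 7 pi L, 8 se L.
  Heavy syllables in the domain: 2, 6. The rightmost is syllable 6 (nok).
  → primary stress on syllable 6.

no: stays on 6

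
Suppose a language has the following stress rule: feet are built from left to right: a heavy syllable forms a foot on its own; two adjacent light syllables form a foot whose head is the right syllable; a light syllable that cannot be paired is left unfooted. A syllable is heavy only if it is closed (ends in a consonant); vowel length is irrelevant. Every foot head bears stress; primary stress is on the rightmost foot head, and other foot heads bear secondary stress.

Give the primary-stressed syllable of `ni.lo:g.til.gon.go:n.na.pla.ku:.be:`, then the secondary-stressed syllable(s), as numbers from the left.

primary 9, secondary 2, 3, 4, 5, 7

Weights: 1 ni L, 2 lo:g H, 3 til H, 4 gon H, 5 go:n H, 6 na L, 7 pla L, 8 ku: L, 9 be: L.
Parse left to right (heavy = foot alone; LL = one foot; stranded L unfooted): ni (ˈlo:g) (ˈtil) (ˈgon) (ˈgo:n) (na.ˈpla) (ku:.ˈbe:).
Foot heads: 2, 3, 4, 5, 7, 9.
Primary stress on the rightmost head = syllable 9.
Secondary stress on 2, 3, 4, 5, 7: ni.ˌlo:g.ˌtil.ˌgon.ˌgo:n.na.ˌpla.ku:.ˈbe:.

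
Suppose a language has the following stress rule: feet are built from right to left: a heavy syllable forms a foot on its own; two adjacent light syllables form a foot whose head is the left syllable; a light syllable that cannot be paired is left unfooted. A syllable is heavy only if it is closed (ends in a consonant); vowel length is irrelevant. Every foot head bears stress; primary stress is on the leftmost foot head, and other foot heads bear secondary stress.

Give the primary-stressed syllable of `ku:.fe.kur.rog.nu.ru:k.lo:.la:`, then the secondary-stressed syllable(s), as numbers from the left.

primary 1, secondary 3, 4, 6, 7

Weights: 1 ku: L, 2 fe L, 3 kur H, 4 rog H, 5 nu L, 6 ru:k H, 7 lo: L, 8 la: L.
Parse right to left (heavy = foot alone; LL = one foot; stranded L unfooted): (ˈku:.fe) (ˈkur) (ˈrog) nu (ˈru:k) (ˈlo:.la:).
Foot heads: 1, 3, 4, 6, 7.
Primary stress on the leftmost head = syllable 1.
Secondary stress on 3, 4, 6, 7: ˈku:.fe.ˌkur.ˌrog.nu.ˌru:k.ˌlo:.la:.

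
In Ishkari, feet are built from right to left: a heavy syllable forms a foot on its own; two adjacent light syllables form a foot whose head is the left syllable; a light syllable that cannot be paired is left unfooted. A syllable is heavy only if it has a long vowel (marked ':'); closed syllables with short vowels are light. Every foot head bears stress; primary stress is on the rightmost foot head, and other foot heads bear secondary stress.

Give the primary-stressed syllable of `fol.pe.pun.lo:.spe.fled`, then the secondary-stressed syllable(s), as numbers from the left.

primary 5, secondary 2, 4

Weights: 1 fol L, 2 pe L, 3 pun L, 4 lo: H, 5 spe L, 6 fled L.
Parse right to left (heavy = foot alone; LL = one foot; stranded L unfooted): fol (ˈpe.pun) (ˈlo:) (ˈspe.fled).
Foot heads: 2, 4, 5.
Primary stress on the rightmost head = syllable 5.
Secondary stress on 2, 4: fol.ˌpe.pun.ˌlo:.ˈspe.fled.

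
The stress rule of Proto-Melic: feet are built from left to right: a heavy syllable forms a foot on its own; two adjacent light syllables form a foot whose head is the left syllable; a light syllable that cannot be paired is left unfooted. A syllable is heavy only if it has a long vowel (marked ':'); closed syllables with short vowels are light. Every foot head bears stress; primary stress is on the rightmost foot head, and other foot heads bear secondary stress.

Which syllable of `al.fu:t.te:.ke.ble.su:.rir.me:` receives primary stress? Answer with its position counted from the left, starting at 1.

Weights: 1 al L, 2 fu:t H, 3 te: H, 4 ke L, 5 ble L, 6 su: H, 7 rir L, 8 me: H.
Parse left to right (heavy = foot alone; LL = one foot; stranded L unfooted): al (ˈfu:t) (ˈte:) (ˈke.ble) (ˈsu:) rir (ˈme:).
Foot heads: 2, 3, 4, 6, 8.
Primary stress on the rightmost head = syllable 8.
Primary stress: syllable 8 → al.fu:t.te:.ke.ble.su:.rir.ˈme:.

8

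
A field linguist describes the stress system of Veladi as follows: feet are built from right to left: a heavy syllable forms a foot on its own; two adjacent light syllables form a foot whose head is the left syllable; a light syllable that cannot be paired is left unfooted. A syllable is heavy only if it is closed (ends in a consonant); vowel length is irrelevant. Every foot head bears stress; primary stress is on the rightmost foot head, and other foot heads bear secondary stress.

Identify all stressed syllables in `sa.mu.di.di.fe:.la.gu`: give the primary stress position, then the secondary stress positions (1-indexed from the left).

primary 6, secondary 2, 4

Weights: 1 sa L, 2 mu L, 3 di L, 4 di L, 5 fe: L, 6 la L, 7 gu L.
Parse right to left (heavy = foot alone; LL = one foot; stranded L unfooted): sa (ˈmu.di) (ˈdi.fe:) (ˈla.gu).
Foot heads: 2, 4, 6.
Primary stress on the rightmost head = syllable 6.
Secondary stress on 2, 4: sa.ˌmu.di.ˌdi.fe:.ˈla.gu.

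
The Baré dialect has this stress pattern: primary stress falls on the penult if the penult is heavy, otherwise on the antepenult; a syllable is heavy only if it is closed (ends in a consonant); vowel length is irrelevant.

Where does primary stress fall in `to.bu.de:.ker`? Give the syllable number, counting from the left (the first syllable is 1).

Weights: 2 bu L, 3 de: L, 4 ker H.
The penult (syllable 3, de:) is light, so stress falls on the antepenult (syllable 2, bu).
Primary stress: syllable 2 → to.ˈbu.de:.ker.

2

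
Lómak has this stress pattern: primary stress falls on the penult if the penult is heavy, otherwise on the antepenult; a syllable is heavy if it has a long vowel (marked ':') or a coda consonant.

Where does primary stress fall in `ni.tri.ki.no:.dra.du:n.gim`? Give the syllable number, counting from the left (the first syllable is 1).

Weights: 5 dra L, 6 du:n H, 7 gim H.
The penult (syllable 6, du:n) is heavy, so it takes stress.
Primary stress: syllable 6 → ni.tri.ki.no:.dra.ˈdu:n.gim.

6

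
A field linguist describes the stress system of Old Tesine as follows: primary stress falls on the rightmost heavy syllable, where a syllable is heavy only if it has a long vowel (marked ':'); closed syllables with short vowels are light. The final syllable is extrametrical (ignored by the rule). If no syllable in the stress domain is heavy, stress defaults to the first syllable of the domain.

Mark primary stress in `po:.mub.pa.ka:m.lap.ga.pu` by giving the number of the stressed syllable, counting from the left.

The final syllable (7, pu) is extrametrical; the stress domain is syllables 1–6.
Weights: 1 po: H, 2 mub L, 3 pa L, 4 ka:m H, 5 lap L, 6 ga L.
Heavy syllables in the domain: 1, 4. The rightmost is syllable 4 (ka:m).
Primary stress: syllable 4 → po:.mub.pa.ˈka:m.lap.ga.pu.

4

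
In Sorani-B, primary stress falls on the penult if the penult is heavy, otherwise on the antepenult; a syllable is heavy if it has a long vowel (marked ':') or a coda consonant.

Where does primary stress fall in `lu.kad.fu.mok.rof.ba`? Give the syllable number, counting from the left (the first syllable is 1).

5

Weights: 4 mok H, 5 rof H, 6 ba L.
The penult (syllable 5, rof) is heavy, so it takes stress.
Primary stress: syllable 5 → lu.kad.fu.mok.ˈrof.ba.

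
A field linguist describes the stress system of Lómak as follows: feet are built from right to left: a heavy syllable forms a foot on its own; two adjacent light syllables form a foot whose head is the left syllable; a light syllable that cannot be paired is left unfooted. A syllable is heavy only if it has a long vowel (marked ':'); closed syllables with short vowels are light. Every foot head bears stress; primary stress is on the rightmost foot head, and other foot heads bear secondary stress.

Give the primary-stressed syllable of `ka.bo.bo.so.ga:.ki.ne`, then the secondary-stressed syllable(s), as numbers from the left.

Weights: 1 ka L, 2 bo L, 3 bo L, 4 so L, 5 ga: H, 6 ki L, 7 ne L.
Parse right to left (heavy = foot alone; LL = one foot; stranded L unfooted): (ˈka.bo) (ˈbo.so) (ˈga:) (ˈki.ne).
Foot heads: 1, 3, 5, 6.
Primary stress on the rightmost head = syllable 6.
Secondary stress on 1, 3, 5: ˌka.bo.ˌbo.so.ˌga:.ˈki.ne.

primary 6, secondary 1, 3, 5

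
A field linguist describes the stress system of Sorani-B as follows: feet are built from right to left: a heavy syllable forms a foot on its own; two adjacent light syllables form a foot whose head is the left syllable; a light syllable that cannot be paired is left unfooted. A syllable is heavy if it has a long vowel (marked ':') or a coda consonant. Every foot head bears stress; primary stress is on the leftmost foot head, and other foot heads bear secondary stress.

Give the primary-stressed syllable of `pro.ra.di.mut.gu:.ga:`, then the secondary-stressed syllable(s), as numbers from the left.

primary 2, secondary 4, 5, 6

Weights: 1 pro L, 2 ra L, 3 di L, 4 mut H, 5 gu: H, 6 ga: H.
Parse right to left (heavy = foot alone; LL = one foot; stranded L unfooted): pro (ˈra.di) (ˈmut) (ˈgu:) (ˈga:).
Foot heads: 2, 4, 5, 6.
Primary stress on the leftmost head = syllable 2.
Secondary stress on 4, 5, 6: pro.ˈra.di.ˌmut.ˌgu:.ˌga:.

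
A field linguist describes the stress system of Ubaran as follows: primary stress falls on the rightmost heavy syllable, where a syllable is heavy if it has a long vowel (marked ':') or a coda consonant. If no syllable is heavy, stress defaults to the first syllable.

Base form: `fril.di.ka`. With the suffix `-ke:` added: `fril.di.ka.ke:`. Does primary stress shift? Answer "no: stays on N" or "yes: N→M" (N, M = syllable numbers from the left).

yes: 1→4

Base `fril.di.ka` (3 syllables):
  Weights: 1 fril H, 2 di L, 3 ka L.
  Heavy syllables in the domain: 1. The rightmost is syllable 1 (fril).
  → primary stress on syllable 1.
Suffixed `fril.di.ka.ke:` (4 syllables):
  Weights: 1 fril H, 2 di L, 3 ka L, 4 ke: H.
  Heavy syllables in the domain: 1, 4. The rightmost is syllable 4 (ke:).
  → primary stress on syllable 4.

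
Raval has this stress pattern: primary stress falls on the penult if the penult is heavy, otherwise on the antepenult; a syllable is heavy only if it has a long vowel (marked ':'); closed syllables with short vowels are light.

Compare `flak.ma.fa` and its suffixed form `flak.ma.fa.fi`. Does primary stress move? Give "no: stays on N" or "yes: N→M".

yes: 1→2

Base `flak.ma.fa` (3 syllables):
  Weights: 1 flak L, 2 ma L, 3 fa L.
  The penult (syllable 2, ma) is light, so stress falls on the antepenult (syllable 1, flak).
  → primary stress on syllable 1.
Suffixed `flak.ma.fa.fi` (4 syllables):
  Weights: 2 ma L, 3 fa L, 4 fi L.
  The penult (syllable 3, fa) is light, so stress falls on the antepenult (syllable 2, ma).
  → primary stress on syllable 2.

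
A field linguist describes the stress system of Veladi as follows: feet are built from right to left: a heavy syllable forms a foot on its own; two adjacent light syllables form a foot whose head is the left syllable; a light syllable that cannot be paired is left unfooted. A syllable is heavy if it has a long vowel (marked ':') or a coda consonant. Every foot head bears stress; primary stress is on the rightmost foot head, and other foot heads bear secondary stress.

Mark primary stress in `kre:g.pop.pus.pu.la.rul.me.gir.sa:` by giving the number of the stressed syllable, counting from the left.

Weights: 1 kre:g H, 2 pop H, 3 pus H, 4 pu L, 5 la L, 6 rul H, 7 me L, 8 gir H, 9 sa: H.
Parse right to left (heavy = foot alone; LL = one foot; stranded L unfooted): (ˈkre:g) (ˈpop) (ˈpus) (ˈpu.la) (ˈrul) me (ˈgir) (ˈsa:).
Foot heads: 1, 2, 3, 4, 6, 8, 9.
Primary stress on the rightmost head = syllable 9.
Primary stress: syllable 9 → kre:g.pop.pus.pu.la.rul.me.gir.ˈsa:.

9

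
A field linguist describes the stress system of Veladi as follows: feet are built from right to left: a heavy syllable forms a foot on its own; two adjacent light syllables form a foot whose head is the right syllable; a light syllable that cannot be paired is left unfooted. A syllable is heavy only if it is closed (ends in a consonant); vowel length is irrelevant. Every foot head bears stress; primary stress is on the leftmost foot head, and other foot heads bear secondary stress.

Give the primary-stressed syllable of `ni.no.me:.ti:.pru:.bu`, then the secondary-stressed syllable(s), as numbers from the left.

Weights: 1 ni L, 2 no L, 3 me: L, 4 ti: L, 5 pru: L, 6 bu L.
Parse right to left (heavy = foot alone; LL = one foot; stranded L unfooted): (ni.ˈno) (me:.ˈti:) (pru:.ˈbu).
Foot heads: 2, 4, 6.
Primary stress on the leftmost head = syllable 2.
Secondary stress on 4, 6: ni.ˈno.me:.ˌti:.pru:.ˌbu.

primary 2, secondary 4, 6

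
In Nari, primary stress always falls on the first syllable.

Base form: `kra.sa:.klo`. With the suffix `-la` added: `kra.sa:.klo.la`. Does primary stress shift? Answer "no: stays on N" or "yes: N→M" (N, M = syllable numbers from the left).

Base `kra.sa:.klo` (3 syllables):
  The word has 3 syllables; the first syllable is syllable 1 (kra).
  → primary stress on syllable 1.
Suffixed `kra.sa:.klo.la` (4 syllables):
  The word has 4 syllables; the first syllable is syllable 1 (kra).
  → primary stress on syllable 1.

no: stays on 1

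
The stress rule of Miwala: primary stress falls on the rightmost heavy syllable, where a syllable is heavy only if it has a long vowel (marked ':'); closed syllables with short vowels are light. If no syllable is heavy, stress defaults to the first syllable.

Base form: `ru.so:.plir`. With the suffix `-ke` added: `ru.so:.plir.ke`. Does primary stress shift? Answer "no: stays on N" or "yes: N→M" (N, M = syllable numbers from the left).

Base `ru.so:.plir` (3 syllables):
  Weights: 1 ru L, 2 so: H, 3 plir L.
  Heavy syllables in the domain: 2. The rightmost is syllable 2 (so:).
  → primary stress on syllable 2.
Suffixed `ru.so:.plir.ke` (4 syllables):
  Weights: 1 ru L, 2 so: H, 3 plir L, 4 ke L.
  Heavy syllables in the domain: 2. The rightmost is syllable 2 (so:).
  → primary stress on syllable 2.

no: stays on 2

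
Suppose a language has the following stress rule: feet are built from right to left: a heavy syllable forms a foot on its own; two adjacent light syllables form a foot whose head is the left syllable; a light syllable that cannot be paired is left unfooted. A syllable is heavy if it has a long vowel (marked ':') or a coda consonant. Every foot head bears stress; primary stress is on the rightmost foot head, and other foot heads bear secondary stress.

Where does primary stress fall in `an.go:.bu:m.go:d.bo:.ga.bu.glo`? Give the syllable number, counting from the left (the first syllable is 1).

Weights: 1 an H, 2 go: H, 3 bu:m H, 4 go:d H, 5 bo: H, 6 ga L, 7 bu L, 8 glo L.
Parse right to left (heavy = foot alone; LL = one foot; stranded L unfooted): (ˈan) (ˈgo:) (ˈbu:m) (ˈgo:d) (ˈbo:) ga (ˈbu.glo).
Foot heads: 1, 2, 3, 4, 5, 7.
Primary stress on the rightmost head = syllable 7.
Primary stress: syllable 7 → an.go:.bu:m.go:d.bo:.ga.ˈbu.glo.

7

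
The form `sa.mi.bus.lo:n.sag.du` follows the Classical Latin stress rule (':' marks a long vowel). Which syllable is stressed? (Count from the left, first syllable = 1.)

Classical Latin: stress the penult if heavy (long vowel or closed), else the antepenult.
Weights: 4 lo:n H, 5 sag H, 6 du L.
The penult (syllable 5, sag) is heavy, so it takes stress.
Stress on syllable 5: sa.mi.bus.lo:n.ˈsag.du.

5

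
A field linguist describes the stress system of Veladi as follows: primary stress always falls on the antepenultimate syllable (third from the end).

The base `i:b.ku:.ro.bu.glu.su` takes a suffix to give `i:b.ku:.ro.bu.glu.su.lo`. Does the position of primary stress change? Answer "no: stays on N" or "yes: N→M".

yes: 4→5

Base `i:b.ku:.ro.bu.glu.su` (6 syllables):
  The word has 6 syllables; the antepenultimate syllable (third from the end) is syllable 4 (bu).
  → primary stress on syllable 4.
Suffixed `i:b.ku:.ro.bu.glu.su.lo` (7 syllables):
  The word has 7 syllables; the antepenultimate syllable (third from the end) is syllable 5 (glu).
  → primary stress on syllable 5.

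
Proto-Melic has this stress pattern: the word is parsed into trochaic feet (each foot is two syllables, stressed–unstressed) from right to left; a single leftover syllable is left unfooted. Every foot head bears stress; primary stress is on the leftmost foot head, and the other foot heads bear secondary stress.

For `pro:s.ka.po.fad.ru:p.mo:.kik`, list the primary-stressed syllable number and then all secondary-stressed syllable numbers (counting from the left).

Parse right to left into trochaic (ˈσσ) feet: pro:s (ˈka.po) (ˈfad.ru:p) (ˈmo:.kik). Syllable 1 is left unfooted.
Foot heads (stressed positions): 2, 4, 6.
End Rule Leftmost: primary stress on the leftmost head = syllable 2.
Secondary stress on 4, 6: pro:s.ˈka.po.ˌfad.ru:p.ˌmo:.kik.

primary 2, secondary 4, 6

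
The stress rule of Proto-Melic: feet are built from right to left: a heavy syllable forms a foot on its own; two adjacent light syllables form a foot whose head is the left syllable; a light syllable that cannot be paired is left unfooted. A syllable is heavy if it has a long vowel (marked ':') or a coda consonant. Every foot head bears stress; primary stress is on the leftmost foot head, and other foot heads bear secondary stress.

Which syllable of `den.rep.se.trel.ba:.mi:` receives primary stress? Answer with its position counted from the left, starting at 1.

Weights: 1 den H, 2 rep H, 3 se L, 4 trel H, 5 ba: H, 6 mi: H.
Parse right to left (heavy = foot alone; LL = one foot; stranded L unfooted): (ˈden) (ˈrep) se (ˈtrel) (ˈba:) (ˈmi:).
Foot heads: 1, 2, 4, 5, 6.
Primary stress on the leftmost head = syllable 1.
Primary stress: syllable 1 → ˈden.rep.se.trel.ba:.mi:.

1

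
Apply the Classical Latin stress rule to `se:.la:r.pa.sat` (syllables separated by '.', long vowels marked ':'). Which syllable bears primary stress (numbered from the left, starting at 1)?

Classical Latin: stress the penult if heavy (long vowel or closed), else the antepenult.
Weights: 2 la:r H, 3 pa L, 4 sat H.
The penult (syllable 3, pa) is light, so stress falls on the antepenult (syllable 2, la:r).
Stress on syllable 2: se:.ˈla:r.pa.sat.

2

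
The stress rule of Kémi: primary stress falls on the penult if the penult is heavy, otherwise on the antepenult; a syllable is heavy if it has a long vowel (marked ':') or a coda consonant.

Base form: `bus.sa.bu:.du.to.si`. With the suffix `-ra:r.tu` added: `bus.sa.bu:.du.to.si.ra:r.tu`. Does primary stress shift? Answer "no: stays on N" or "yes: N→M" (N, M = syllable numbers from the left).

Base `bus.sa.bu:.du.to.si` (6 syllables):
  Weights: 4 du L, 5 to L, 6 si L.
  The penult (syllable 5, to) is light, so stress falls on the antepenult (syllable 4, du).
  → primary stress on syllable 4.
Suffixed `bus.sa.bu:.du.to.si.ra:r.tu` (8 syllables):
  Weights: 6 si L, 7 ra:r H, 8 tu L.
  The penult (syllable 7, ra:r) is heavy, so it takes stress.
  → primary stress on syllable 7.

yes: 4→7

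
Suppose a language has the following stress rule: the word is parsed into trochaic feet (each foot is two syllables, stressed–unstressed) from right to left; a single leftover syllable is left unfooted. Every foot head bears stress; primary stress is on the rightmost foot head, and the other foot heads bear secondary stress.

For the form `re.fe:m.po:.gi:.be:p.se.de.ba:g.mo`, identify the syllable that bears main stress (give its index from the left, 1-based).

Parse right to left into trochaic (ˈσσ) feet: re (ˈfe:m.po:) (ˈgi:.be:p) (ˈse.de) (ˈba:g.mo). Syllable 1 is left unfooted.
Foot heads (stressed positions): 2, 4, 6, 8.
End Rule Rightmost: primary stress on the rightmost head = syllable 8.
Primary stress: syllable 8 → re.fe:m.po:.gi:.be:p.se.de.ˈba:g.mo.

8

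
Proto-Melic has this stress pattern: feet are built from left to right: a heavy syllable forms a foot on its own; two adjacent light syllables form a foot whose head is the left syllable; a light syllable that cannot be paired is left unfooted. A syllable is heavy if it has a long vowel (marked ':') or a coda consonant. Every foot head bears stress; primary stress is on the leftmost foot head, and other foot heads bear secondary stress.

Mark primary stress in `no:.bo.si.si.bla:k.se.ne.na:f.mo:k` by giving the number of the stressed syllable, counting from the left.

1

Weights: 1 no: H, 2 bo L, 3 si L, 4 si L, 5 bla:k H, 6 se L, 7 ne L, 8 na:f H, 9 mo:k H.
Parse left to right (heavy = foot alone; LL = one foot; stranded L unfooted): (ˈno:) (ˈbo.si) si (ˈbla:k) (ˈse.ne) (ˈna:f) (ˈmo:k).
Foot heads: 1, 2, 5, 6, 8, 9.
Primary stress on the leftmost head = syllable 1.
Primary stress: syllable 1 → ˈno:.bo.si.si.bla:k.se.ne.na:f.mo:k.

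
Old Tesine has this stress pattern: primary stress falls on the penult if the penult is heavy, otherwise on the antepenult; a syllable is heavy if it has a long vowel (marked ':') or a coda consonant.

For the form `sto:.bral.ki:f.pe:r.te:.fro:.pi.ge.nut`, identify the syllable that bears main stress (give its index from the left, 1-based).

Weights: 7 pi L, 8 ge L, 9 nut H.
The penult (syllable 8, ge) is light, so stress falls on the antepenult (syllable 7, pi).
Primary stress: syllable 7 → sto:.bral.ki:f.pe:r.te:.fro:.ˈpi.ge.nut.

7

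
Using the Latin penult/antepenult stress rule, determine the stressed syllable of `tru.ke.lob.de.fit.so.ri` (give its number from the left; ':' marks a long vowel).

Classical Latin: stress the penult if heavy (long vowel or closed), else the antepenult.
Weights: 5 fit H, 6 so L, 7 ri L.
The penult (syllable 6, so) is light, so stress falls on the antepenult (syllable 5, fit).
Stress on syllable 5: tru.ke.lob.de.ˈfit.so.ri.

5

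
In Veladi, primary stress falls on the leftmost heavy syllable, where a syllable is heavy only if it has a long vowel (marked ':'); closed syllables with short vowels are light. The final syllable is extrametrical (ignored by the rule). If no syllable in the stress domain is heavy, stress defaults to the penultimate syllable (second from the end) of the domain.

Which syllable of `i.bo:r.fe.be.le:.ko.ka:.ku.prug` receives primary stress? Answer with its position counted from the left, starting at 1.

The final syllable (9, prug) is extrametrical; the stress domain is syllables 1–8.
Weights: 1 i L, 2 bo:r H, 3 fe L, 4 be L, 5 le: H, 6 ko L, 7 ka: H, 8 ku L.
Heavy syllables in the domain: 2, 5, 7. The leftmost is syllable 2 (bo:r).
Primary stress: syllable 2 → i.ˈbo:r.fe.be.le:.ko.ka:.ku.prug.

2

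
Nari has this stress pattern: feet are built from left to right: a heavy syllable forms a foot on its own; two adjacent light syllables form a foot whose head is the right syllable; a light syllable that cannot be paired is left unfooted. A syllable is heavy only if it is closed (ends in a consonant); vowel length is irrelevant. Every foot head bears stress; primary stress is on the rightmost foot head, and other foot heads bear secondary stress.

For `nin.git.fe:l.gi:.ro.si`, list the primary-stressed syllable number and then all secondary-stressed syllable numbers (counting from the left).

primary 5, secondary 1, 2, 3

Weights: 1 nin H, 2 git H, 3 fe:l H, 4 gi: L, 5 ro L, 6 si L.
Parse left to right (heavy = foot alone; LL = one foot; stranded L unfooted): (ˈnin) (ˈgit) (ˈfe:l) (gi:.ˈro) si.
Foot heads: 1, 2, 3, 5.
Primary stress on the rightmost head = syllable 5.
Secondary stress on 1, 2, 3: ˌnin.ˌgit.ˌfe:l.gi:.ˈro.si.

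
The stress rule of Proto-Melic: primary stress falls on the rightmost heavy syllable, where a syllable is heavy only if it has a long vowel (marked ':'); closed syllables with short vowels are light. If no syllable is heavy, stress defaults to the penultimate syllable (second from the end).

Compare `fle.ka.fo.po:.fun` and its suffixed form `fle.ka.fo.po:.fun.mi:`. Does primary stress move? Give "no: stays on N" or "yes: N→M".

Base `fle.ka.fo.po:.fun` (5 syllables):
  Weights: 1 fle L, 2 ka L, 3 fo L, 4 po: H, 5 fun L.
  Heavy syllables in the domain: 4. The rightmost is syllable 4 (po:).
  → primary stress on syllable 4.
Suffixed `fle.ka.fo.po:.fun.mi:` (6 syllables):
  Weights: 1 fle L, 2 ka L, 3 fo L, 4 po: H, 5 fun L, 6 mi: H.
  Heavy syllables in the domain: 4, 6. The rightmost is syllable 6 (mi:).
  → primary stress on syllable 6.

yes: 4→6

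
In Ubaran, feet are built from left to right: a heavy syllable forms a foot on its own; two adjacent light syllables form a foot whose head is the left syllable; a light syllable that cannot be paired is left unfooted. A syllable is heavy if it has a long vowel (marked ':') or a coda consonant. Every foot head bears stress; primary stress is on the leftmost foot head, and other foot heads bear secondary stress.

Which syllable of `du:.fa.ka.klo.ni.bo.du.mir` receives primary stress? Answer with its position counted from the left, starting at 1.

1

Weights: 1 du: H, 2 fa L, 3 ka L, 4 klo L, 5 ni L, 6 bo L, 7 du L, 8 mir H.
Parse left to right (heavy = foot alone; LL = one foot; stranded L unfooted): (ˈdu:) (ˈfa.ka) (ˈklo.ni) (ˈbo.du) (ˈmir).
Foot heads: 1, 2, 4, 6, 8.
Primary stress on the leftmost head = syllable 1.
Primary stress: syllable 1 → ˈdu:.fa.ka.klo.ni.bo.du.mir.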